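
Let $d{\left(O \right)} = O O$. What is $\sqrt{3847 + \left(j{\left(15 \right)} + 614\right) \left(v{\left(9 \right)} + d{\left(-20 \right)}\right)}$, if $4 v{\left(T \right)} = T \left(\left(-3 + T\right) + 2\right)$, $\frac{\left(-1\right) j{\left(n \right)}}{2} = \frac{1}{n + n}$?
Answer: $\frac{\sqrt{58606005}}{15} \approx 510.36$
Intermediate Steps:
$j{\left(n \right)} = - \frac{1}{n}$ ($j{\left(n \right)} = - \frac{2}{n + n} = - \frac{2}{2 n} = - 2 \frac{1}{2 n} = - \frac{1}{n}$)
$d{\left(O \right)} = O^{2}$
$v{\left(T \right)} = \frac{T \left(-1 + T\right)}{4}$ ($v{\left(T \right)} = \frac{T \left(\left(-3 + T\right) + 2\right)}{4} = \frac{T \left(-1 + T\right)}{4}$)
$\sqrt{3847 + \left(j{\left(15 \right)} + 614\right) \left(v{\left(9 \right)} + d{\left(-20 \right)}\right)} = \sqrt{3847 + \left(- \frac{1}{15} + 614\right) \left(\frac{1}{4} \cdot 9 \left(-1 + 9\right) + \left(-20\right)^{2}\right)} = \sqrt{3847 + \left(\left(-1\right) \frac{1}{15} + 614\right) \left(\frac{1}{4} \cdot 9 \cdot 8 + 400\right)} = \sqrt{3847 + \left(- \frac{1}{15} + 614\right) \left(18 + 400\right)} = \sqrt{3847 + \frac{9209}{15} \cdot 418} = \sqrt{3847 + \frac{3849362}{15}} = \sqrt{\frac{3907067}{15}} = \frac{\sqrt{58606005}}{15}$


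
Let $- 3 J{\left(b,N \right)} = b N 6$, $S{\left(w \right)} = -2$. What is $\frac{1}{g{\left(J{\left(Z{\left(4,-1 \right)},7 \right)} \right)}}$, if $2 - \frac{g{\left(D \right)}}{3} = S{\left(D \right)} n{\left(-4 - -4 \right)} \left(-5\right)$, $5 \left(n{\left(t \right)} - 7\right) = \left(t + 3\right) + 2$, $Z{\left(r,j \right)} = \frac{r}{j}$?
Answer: $- \frac{1}{234} \approx -0.0042735$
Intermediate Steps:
$n{\left(t \right)} = 8 + \frac{t}{5}$ ($n{\left(t \right)} = 7 + \frac{\left(t + 3\right) + 2}{5} = 7 + \frac{\left(3 + t\right) + 2}{5} = 7 + \frac{5 + t}{5} = 7 + \left(1 + \frac{t}{5}\right) = 8 + \frac{t}{5}$)
$J{\left(b,N \right)} = - 2 N b$ ($J{\left(b,N \right)} = - \frac{b N 6}{3} = - \frac{N b 6}{3} = - \frac{6 N b}{3} = - 2 N b$)
$g{\left(D \right)} = -234$ ($g{\left(D \right)} = 6 - 3 - 2 \left(8 + \frac{-4 - -4}{5}\right) \left(-5\right) = 6 - 3 - 2 \left(8 + \frac{-4 + 4}{5}\right) \left(-5\right) = 6 - 3 - 2 \left(8 + \frac{1}{5} \cdot 0\right) \left(-5\right) = 6 - 3 - 2 \left(8 + 0\right) \left(-5\right) = 6 - 3 \left(-2\right) 8 \left(-5\right) = 6 - 3 \left(\left(-16\right) \left(-5\right)\right) = 6 - 240 = -234$)
$\frac{1}{g{\left(J{\left(Z{\left(4,-1 \right)},7 \right)} \right)}} = \frac{1}{-234} = - \frac{1}{234}$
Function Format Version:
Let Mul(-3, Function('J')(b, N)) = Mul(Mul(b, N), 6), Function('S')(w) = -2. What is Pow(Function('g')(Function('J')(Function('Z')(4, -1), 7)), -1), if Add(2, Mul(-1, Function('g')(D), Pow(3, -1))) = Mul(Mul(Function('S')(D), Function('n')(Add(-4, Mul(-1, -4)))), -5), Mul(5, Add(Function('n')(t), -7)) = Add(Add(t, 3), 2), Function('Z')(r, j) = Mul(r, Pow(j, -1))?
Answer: Rational(-1, 234) ≈ -0.0042735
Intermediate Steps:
Function('n')(t) = Add(8, Mul(Rational(1, 5), t)) (Function('n')(t) = Add(7, Mul(Rational(1, 5), Add(Add(t, 3), 2))) = Add(7, Mul(Rational(1, 5), Add(Add(3, t), 2))) = Add(7, Mul(Rational(1, 5), Add(5, t))) = Add(7, Add(1, Mul(Rational(1, 5), t))) = Add(8, Mul(Rational(1, 5), t)))
Function('J')(b, N) = Mul(-2, N, b) (Function('J')(b, N) = Mul(Rational(-1, 3), Mul(Mul(b, N), 6)) = Mul(Rational(-1, 3), Mul(Mul(N, b), 6)) = Mul(Rational(-1, 3), Mul(6, N, b)) = Mul(-2, N, b))
Function('g')(D) = -234 (Function('g')(D) = Add(6, Mul(-3, Mul(Mul(-2, Add(8, Mul(Rational(1, 5), Add(-4, Mul(-1, -4))))), -5))) = Add(6, Mul(-3, Mul(Mul(-2, Add(8, Mul(Rational(1, 5), Add(-4, 4)))), -5))) = Add(6, Mul(-3, Mul(Mul(-2, Add(8, Mul(Rational(1, 5), 0))), -5))) = Add(6, Mul(-3, Mul(Mul(-2, Add(8, 0)), -5))) = Add(6, Mul(-3, Mul(Mul(-2, 8), -5))) = Add(6, Mul(-3, Mul(-16, -5))) = Add(6, Mul(-3, 80)) = Add(6, -240) = -234)
Pow(Function('g')(Function('J')(Function('Z')(4, -1), 7)), -1) = Pow(-234, -1) = Rational(-1, 234)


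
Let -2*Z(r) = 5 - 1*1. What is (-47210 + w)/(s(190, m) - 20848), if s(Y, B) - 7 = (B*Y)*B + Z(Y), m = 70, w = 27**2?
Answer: -46481/910157 ≈ -0.051069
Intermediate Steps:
Z(r) = -2 (Z(r) = -(5 - 1*1)/2 = -(5 - 1)/2 = -1/2*4 = -2)
w = 729
s(Y, B) = 5 + Y*B**2 (s(Y, B) = 7 + ((B*Y)*B - 2) = 7 + (Y*B**2 - 2) = 7 + (-2 + Y*B**2) = 5 + Y*B**2)
(-47210 + w)/(s(190, m) - 20848) = (-47210 + 729)/((5 + 190*70**2) - 20848) = -46481/((5 + 190*4900) - 20848) = -46481/((5 + 931000) - 20848) = -46481/(931005 - 20848) = -46481/910157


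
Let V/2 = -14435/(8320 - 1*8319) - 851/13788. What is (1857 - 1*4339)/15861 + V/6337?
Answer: -64024640437/13586743458 ≈ -4.7123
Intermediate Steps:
V = -199030631/6894 (V = 2*(-14435/(8320 - 1*8319) - 851/13788) = 2*(-14435/(8320 - 8319) - 851*1/13788) = 2*(-14435/1 - 851/13788) = 2*(-14435*1 - 851/13788) = 2*(-14435 - 851/13788) = 2*(-199030631/13788) = -199030631/6894 ≈ -28870.)
(1857 - 1*4339)/15861 + V/6337 = (1857 - 1*4339)/15861 - 199030631/6894/6337 = (1857 - 4339)*(1/15861) - 199030631/6894*1/6337 = -2482*1/15861 - 199030631/43687278 = -146/933 - 199030631/43687278 = -64024640437/13586743458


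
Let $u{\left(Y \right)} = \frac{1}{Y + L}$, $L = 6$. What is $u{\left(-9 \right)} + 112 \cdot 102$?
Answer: $\frac{34271}{3} \approx 11424.0$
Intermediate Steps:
$u{\left(Y \right)} = \frac{1}{6 + Y}$ ($u{\left(Y \right)} = \frac{1}{Y + 6} = \frac{1}{6 + Y}$)
$u{\left(-9 \right)} + 112 \cdot 102 = \frac{1}{6 - 9} + 112 \cdot 102 = \frac{1}{-3} + 11424 = - \frac{1}{3} + 11424 = \frac{34271}{3}$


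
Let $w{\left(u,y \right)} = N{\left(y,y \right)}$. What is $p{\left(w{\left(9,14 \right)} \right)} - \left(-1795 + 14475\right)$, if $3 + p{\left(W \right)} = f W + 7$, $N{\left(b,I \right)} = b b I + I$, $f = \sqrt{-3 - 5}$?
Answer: $-12676 + 5516 i \sqrt{2} \approx -12676.0 + 7800.8 i$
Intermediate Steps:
$f = 2 i \sqrt{2}$ ($f = \sqrt{-8} = 2 i \sqrt{2} \approx 2.8284 i$)
$N{\left(b,I \right)} = I + I b^{2}$ ($N{\left(b,I \right)} = b^{2} I + I = I b^{2} + I = I + I b^{2}$)
$w{\left(u,y \right)} = y \left(1 + y^{2}\right)$
$p{\left(W \right)} = 4 + 2 i W \sqrt{2}$ ($p{\left(W \right)} = -3 + \left(2 i \sqrt{2} W + 7\right) = -3 + \left(2 i W \sqrt{2} + 7\right) = -3 + \left(7 + 2 i W \sqrt{2}\right) = 4 + 2 i W \sqrt{2}$)
$p{\left(w{\left(9,14 \right)} \right)} - \left(-1795 + 14475\right) = \left(4 + 2 i \left(14 + 14^{3}\right) \sqrt{2}\right) - \left(-1795 + 14475\right) = \left(4 + 2 i \left(14 + 2744\right) \sqrt{2}\right) - 12680 = \left(4 + 2 i 2758 \sqrt{2}\right) - 12680 = \left(4 + 5516 i \sqrt{2}\right) - 12680 = -12676 + 5516 i \sqrt{2}$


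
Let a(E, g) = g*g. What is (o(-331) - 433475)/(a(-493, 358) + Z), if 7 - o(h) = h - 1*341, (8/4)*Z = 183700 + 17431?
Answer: -865592/457459 ≈ -1.8922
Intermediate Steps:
Z = 201131/2 (Z = (183700 + 17431)/2 = (1/2)*201131 = 201131/2 ≈ 1.0057e+5)
a(E, g) = g**2
o(h) = 348 - h (o(h) = 7 - (h - 1*341) = 7 - (h - 341) = 7 - (-341 + h) = 7 + (341 - h) = 348 - h)
(o(-331) - 433475)/(a(-493, 358) + Z) = ((348 - 1*(-331)) - 433475)/(358**2 + 201131/2) = ((348 + 331) - 433475)/(128164 + 201131/2) = (679 - 433475)/(457459/2) = -432796*2/457459 = -865592/457459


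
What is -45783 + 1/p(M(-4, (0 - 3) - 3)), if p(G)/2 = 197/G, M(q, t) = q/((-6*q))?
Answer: -108231013/2364 ≈ -45783.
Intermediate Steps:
M(q, t) = -⅙ (M(q, t) = q*(-1/(6*q)) = -⅙)
p(G) = 394/G (p(G) = 2*(197/G) = 394/G)
-45783 + 1/p(M(-4, (0 - 3) - 3)) = -45783 + 1/(394/(-⅙)) = -45783 + 1/(394*(-6)) = -45783 + 1/(-2364) = -45783 - 1/2364 = -108231013/2364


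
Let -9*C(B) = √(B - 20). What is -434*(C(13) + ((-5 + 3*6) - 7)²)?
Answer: -15624 + 434*I*√7/9 ≈ -15624.0 + 127.58*I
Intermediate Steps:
C(B) = -√(-20 + B)/9 (C(B) = -√(B - 20)/9 = -√(-20 + B)/9)
-434*(C(13) + ((-5 + 3*6) - 7)²) = -434*(-√(-20 + 13)/9 + ((-5 + 3*6) - 7)²) = -434*(-I*√7/9 + ((-5 + 18) - 7)²) = -434*(-I*√7/9 + (13 - 7)²) = -434*(-I*√7/9 + 6²) = -434*(-I*√7/9 + 36) = -434*(36 - I*√7/9) = -15624 + 434*I*√7/9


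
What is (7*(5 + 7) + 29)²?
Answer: 12769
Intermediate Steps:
(7*(5 + 7) + 29)² = (7*12 + 29)² = (84 + 29)² = 113² = 12769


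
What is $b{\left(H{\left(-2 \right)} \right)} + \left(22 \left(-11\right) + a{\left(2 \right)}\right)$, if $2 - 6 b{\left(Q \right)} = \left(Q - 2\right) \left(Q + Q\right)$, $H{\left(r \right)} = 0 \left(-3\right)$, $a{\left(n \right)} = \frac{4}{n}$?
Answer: $- \frac{719}{3} \approx -239.67$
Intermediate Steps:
$H{\left(r \right)} = 0$
$b{\left(Q \right)} = \frac{1}{3} - \frac{Q \left(-2 + Q\right)}{3}$ ($b{\left(Q \right)} = \frac{1}{3} - \frac{\left(Q - 2\right) \left(Q + Q\right)}{6} = \frac{1}{3} - \frac{\left(-2 + Q\right) 2 Q}{6} = \frac{1}{3} - \frac{2 Q \left(-2 + Q\right)}{6} = \frac{1}{3} - \frac{Q \left(-2 + Q\right)}{3}$)
$b{\left(H{\left(-2 \right)} \right)} + \left(22 \left(-11\right) + a{\left(2 \right)}\right) = \left(\frac{1}{3} - \frac{0^{2}}{3} + \frac{2}{3} \cdot 0\right) + \left(22 \left(-11\right) + \frac{4}{2}\right) = \left(\frac{1}{3} - 0 + 0\right) + \left(-242 + 4 \cdot \frac{1}{2}\right) = \left(\frac{1}{3} + 0 + 0\right) + \left(-242 + 2\right) = \frac{1}{3} - 240 = - \frac{719}{3}$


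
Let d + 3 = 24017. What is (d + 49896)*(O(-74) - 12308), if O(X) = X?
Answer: -915153620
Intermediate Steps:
d = 24014 (d = -3 + 24017 = 24014)
(d + 49896)*(O(-74) - 12308) = (24014 + 49896)*(-74 - 12308) = 73910*(-12382) = -915153620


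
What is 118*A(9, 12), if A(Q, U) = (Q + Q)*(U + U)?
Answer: 50976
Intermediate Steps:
A(Q, U) = 4*Q*U (A(Q, U) = (2*Q)*(2*U) = 4*Q*U)
118*A(9, 12) = 118*(4*9*12) = 118*432 = 50976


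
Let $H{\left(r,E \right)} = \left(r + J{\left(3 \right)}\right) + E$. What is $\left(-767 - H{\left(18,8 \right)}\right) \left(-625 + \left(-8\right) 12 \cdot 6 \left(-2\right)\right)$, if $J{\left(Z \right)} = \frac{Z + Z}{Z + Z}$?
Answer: $-418438$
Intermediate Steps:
$J{\left(Z \right)} = 1$ ($J{\left(Z \right)} = \frac{2 Z}{2 Z} = 2 Z \frac{1}{2 Z} = 1$)
$H{\left(r,E \right)} = 1 + E + r$ ($H{\left(r,E \right)} = \left(r + 1\right) + E = \left(1 + r\right) + E = 1 + E + r$)
$\left(-767 - H{\left(18,8 \right)}\right) \left(-625 + \left(-8\right) 12 \cdot 6 \left(-2\right)\right) = \left(-767 - \left(1 + 8 + 18\right)\right) \left(-625 + \left(-8\right) 12 \cdot 6 \left(-2\right)\right) = \left(-767 - 27\right) \left(-625 - -1152\right) = \left(-767 - 27\right) \left(-625 + 1152\right) = \left(-794\right) 527 = -418438$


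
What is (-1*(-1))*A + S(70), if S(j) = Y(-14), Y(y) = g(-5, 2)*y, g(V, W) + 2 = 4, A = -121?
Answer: -149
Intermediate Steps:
g(V, W) = 2 (g(V, W) = -2 + 4 = 2)
Y(y) = 2*y
S(j) = -28 (S(j) = 2*(-14) = -28)
(-1*(-1))*A + S(70) = -1*(-1)*(-121) - 28 = 1*(-121) - 28 = -121 - 28 = -149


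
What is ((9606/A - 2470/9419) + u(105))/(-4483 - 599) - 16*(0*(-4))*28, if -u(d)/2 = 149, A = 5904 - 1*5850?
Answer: 10204169/430806222 ≈ 0.023686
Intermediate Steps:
A = 54 (A = 5904 - 5850 = 54)
u(d) = -298 (u(d) = -2*149 = -298)
((9606/A - 2470/9419) + u(105))/(-4483 - 599) - 16*(0*(-4))*28 = ((9606/54 - 2470/9419) - 298)/(-4483 - 599) - 16*(0*(-4))*28 = ((9606*(1/54) - 2470*1/9419) - 298)/(-5082) - 16*0*28 = ((1601/9 - 2470/9419) - 298)*(-1/5082) - 0*28 = (15057589/84771 - 298)*(-1/5082) - 1*0 = -10204169/84771*(-1/5082) + 0 = 10204169/430806222 + 0 = 10204169/430806222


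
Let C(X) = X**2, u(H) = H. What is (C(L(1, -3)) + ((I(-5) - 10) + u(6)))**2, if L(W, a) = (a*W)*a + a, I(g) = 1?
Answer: 1089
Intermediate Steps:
L(W, a) = a + W*a**2 (L(W, a) = (W*a)*a + a = W*a**2 + a = a + W*a**2)
(C(L(1, -3)) + ((I(-5) - 10) + u(6)))**2 = ((-3*(1 + 1*(-3)))**2 + ((1 - 10) + 6))**2 = ((-3*(1 - 3))**2 + (-9 + 6))**2 = ((-3*(-2))**2 - 3)**2 = (6**2 - 3)**2 = (36 - 3)**2 = 33**2 = 1089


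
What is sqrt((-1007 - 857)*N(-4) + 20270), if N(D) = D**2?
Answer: I*sqrt(9554) ≈ 97.745*I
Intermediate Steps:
sqrt((-1007 - 857)*N(-4) + 20270) = sqrt((-1007 - 857)*(-4)**2 + 20270) = sqrt(-1864*16 + 20270) = sqrt(-29824 + 20270) = sqrt(-9554) = I*sqrt(9554)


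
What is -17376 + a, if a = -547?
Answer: -17923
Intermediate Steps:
-17376 + a = -17376 - 547 = -17923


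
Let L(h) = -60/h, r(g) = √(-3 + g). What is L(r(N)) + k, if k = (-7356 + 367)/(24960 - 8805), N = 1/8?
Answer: -6989/16155 + 120*I*√46/23 ≈ -0.43262 + 35.386*I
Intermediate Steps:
N = ⅛ ≈ 0.12500
k = -6989/16155 ≈ -0.43262
L(r(N)) + k = -60/√(-3 + ⅛) - 6989/16155 = -60*(-2*I*√46/23) - 6989/16155 = -(-120)*I*√46/23 - 6989/16155 = 120*I*√46/23 - 6989/16155 = -6989/16155 + 120*I*√46/23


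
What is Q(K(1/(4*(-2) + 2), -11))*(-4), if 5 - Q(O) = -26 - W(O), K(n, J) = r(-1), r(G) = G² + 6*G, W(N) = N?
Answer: -104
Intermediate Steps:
K(n, J) = -5 (K(n, J) = -(6 - 1) = -1*5 = -5)
Q(O) = 31 + O (Q(O) = 5 - (-26 - O) = 5 + (26 + O) = 31 + O)
Q(K(1/(4*(-2) + 2), -11))*(-4) = (31 - 5)*(-4) = 26*(-4) = -104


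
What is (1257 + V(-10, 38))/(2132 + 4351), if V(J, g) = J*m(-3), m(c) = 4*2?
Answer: 1177/6483 ≈ 0.18155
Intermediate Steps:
m(c) = 8
V(J, g) = 8*J (V(J, g) = J*8 = 8*J)
(1257 + V(-10, 38))/(2132 + 4351) = (1257 + 8*(-10))/(2132 + 4351) = (1257 - 80)/6483 = 1177*(1/6483) = 1177/6483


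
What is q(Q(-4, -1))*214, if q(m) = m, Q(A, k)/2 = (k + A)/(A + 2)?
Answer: 1070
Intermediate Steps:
Q(A, k) = 2*(A + k)/(2 + A) (Q(A, k) = 2*((k + A)/(A + 2)) = 2*((A + k)/(2 + A)) = 2*(A + k)/(2 + A))
q(Q(-4, -1))*214 = (2*(-4 - 1)/(2 - 4))*214 = (2*(-5)/(-2))*214 = (2*(-½)*(-5))*214 = 5*214 = 1070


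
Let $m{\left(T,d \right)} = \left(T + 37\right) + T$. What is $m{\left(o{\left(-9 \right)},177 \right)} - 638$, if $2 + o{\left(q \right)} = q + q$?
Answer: $-641$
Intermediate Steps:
$o{\left(q \right)} = -2 + 2 q$ ($o{\left(q \right)} = -2 + \left(q + q\right) = -2 + 2 q$)
$m{\left(T,d \right)} = 37 + 2 T$ ($m{\left(T,d \right)} = \left(37 + T\right) + T = 37 + 2 T$)
$m{\left(o{\left(-9 \right)},177 \right)} - 638 = \left(37 + 2 \left(-2 + 2 \left(-9\right)\right)\right) - 638 = \left(37 + 2 \left(-2 - 18\right)\right) - 638 = \left(37 + 2 \left(-20\right)\right) - 638 = \left(37 - 40\right) - 638 = -3 - 638 = -641$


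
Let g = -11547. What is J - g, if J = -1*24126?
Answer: -12579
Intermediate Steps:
J = -24126
J - g = -24126 - 1*(-11547) = -24126 + 11547 = -12579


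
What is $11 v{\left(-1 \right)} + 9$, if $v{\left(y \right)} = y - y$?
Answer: $9$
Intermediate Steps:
$v{\left(y \right)} = 0$
$11 v{\left(-1 \right)} + 9 = 11 \cdot 0 + 9 = 0 + 9 = 9$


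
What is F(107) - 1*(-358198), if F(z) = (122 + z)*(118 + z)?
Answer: 409723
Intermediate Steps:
F(z) = (118 + z)*(122 + z)
F(107) - 1*(-358198) = (14396 + 107² + 240*107) - 1*(-358198) = (14396 + 11449 + 25680) + 358198 = 51525 + 358198 = 409723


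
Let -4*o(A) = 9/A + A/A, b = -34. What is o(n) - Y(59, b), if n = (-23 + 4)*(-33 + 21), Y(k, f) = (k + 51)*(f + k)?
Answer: -836079/304 ≈ -2750.3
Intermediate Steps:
Y(k, f) = (51 + k)*(f + k)
n = 228 (n = -19*(-12) = 228)
o(A) = -1/4 - 9/(4*A) (o(A) = -(9/A + A/A)/4 = -(9/A + 1)/4 = -(1 + 9/A)/4 = -1/4 - 9/(4*A))
o(n) - Y(59, b) = (1/4)*(-9 - 1*228)/228 - (59**2 + 51*(-34) + 51*59 - 34*59) = (1/4)*(1/228)*(-9 - 228) - (3481 - 1734 + 3009 - 2006) = (1/4)*(1/228)*(-237) - 1*2750 = -79/304 - 2750 = -836079/304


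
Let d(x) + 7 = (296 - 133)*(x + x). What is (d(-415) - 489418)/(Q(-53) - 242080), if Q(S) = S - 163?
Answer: 624715/242296 ≈ 2.5783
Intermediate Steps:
Q(S) = -163 + S
d(x) = -7 + 326*x (d(x) = -7 + (296 - 133)*(x + x) = -7 + 163*(2*x) = -7 + 326*x)
(d(-415) - 489418)/(Q(-53) - 242080) = ((-7 + 326*(-415)) - 489418)/((-163 - 53) - 242080) = ((-7 - 135290) - 489418)/(-216 - 242080) = (-135297 - 489418)/(-242296) = -624715*(-1/242296) = 624715/242296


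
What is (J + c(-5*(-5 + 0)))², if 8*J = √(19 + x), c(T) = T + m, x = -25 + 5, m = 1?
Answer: (208 + I)²/64 ≈ 675.98 + 6.5*I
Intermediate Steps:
x = -20
c(T) = 1 + T (c(T) = T + 1 = 1 + T)
J = I/8 (J = √(19 - 20)/8 = √(-1)/8 = I/8 ≈ 0.125*I)
(J + c(-5*(-5 + 0)))² = (I/8 + (1 - 5*(-5 + 0)))² = (I/8 + (1 - 5*(-5)))² = (I/8 + (1 + 25))² = (I/8 + 26)² = (26 + I/8)²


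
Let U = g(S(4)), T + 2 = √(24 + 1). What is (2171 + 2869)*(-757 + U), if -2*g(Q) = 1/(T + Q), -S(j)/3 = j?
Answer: -3815000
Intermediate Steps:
T = 3 (T = -2 + √(24 + 1) = -2 + √25 = -2 + 5 = 3)
S(j) = -3*j
g(Q) = -1/(2*(3 + Q))
U = 1/18 (U = -1/(6 + 2*(-3*4)) = -1/(6 + 2*(-12)) = -1/(6 - 24) = -1/(-18) = -1*(-1/18) = 1/18 ≈ 0.055556)
(2171 + 2869)*(-757 + U) = (2171 + 2869)*(-757 + 1/18) = 5040*(-13625/18) = -3815000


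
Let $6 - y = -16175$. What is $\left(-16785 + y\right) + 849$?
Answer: $245$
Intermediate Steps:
$y = 16181$ ($y = 6 - -16175 = 6 + 16175 = 16181$)
$\left(-16785 + y\right) + 849 = \left(-16785 + 16181\right) + 849 = -604 + 849 = 245$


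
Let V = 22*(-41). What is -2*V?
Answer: 1804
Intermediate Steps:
V = -902
-2*V = -2*(-902) = 1804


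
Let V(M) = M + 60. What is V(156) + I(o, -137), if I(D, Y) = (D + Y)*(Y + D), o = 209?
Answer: 5400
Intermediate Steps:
V(M) = 60 + M
I(D, Y) = (D + Y)² (I(D, Y) = (D + Y)*(D + Y) = (D + Y)²)
V(156) + I(o, -137) = (60 + 156) + (209 - 137)² = 216 + 72² = 216 + 5184 = 5400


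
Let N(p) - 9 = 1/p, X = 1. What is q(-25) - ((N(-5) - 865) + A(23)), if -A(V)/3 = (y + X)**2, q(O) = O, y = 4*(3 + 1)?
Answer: 8491/5 ≈ 1698.2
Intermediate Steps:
y = 16 (y = 4*4 = 16)
N(p) = 9 + 1/p
A(V) = -867 (A(V) = -3*(16 + 1)**2 = -3*17**2 = -3*289 = -867)
q(-25) - ((N(-5) - 865) + A(23)) = -25 - (((9 + 1/(-5)) - 865) - 867) = -25 - (((9 - 1/5) - 865) - 867) = -25 - ((44/5 - 865) - 867) = -25 - (-4281/5 - 867) = -25 - 1*(-8616/5) = -25 + 8616/5 = 8491/5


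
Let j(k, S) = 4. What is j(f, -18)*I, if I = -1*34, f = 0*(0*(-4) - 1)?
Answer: -136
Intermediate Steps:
f = 0 (f = 0*(0 - 1) = 0*(-1) = 0)
I = -34
j(f, -18)*I = 4*(-34) = -136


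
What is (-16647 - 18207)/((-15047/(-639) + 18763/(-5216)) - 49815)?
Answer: 116169218496/165968094965 ≈ 0.69995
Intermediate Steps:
(-16647 - 18207)/((-15047/(-639) + 18763/(-5216)) - 49815) = -34854/((-15047*(-1/639) + 18763*(-1/5216)) - 49815) = -34854/((15047/639 - 18763/5216) - 49815) = -34854/(66495595/3333024 - 49815) = -34854/(-165968094965/3333024) = -34854*(-3333024/165968094965) = 116169218496/165968094965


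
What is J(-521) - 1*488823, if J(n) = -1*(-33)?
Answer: -488790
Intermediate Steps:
J(n) = 33
J(-521) - 1*488823 = 33 - 1*488823 = 33 - 488823 = -488790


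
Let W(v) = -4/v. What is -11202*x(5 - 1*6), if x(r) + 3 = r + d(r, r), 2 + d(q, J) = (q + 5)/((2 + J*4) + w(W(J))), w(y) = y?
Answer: 44808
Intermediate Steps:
d(q, J) = -2 + (5 + q)/(2 - 4/J + 4*J) (d(q, J) = -2 + (q + 5)/((2 + J*4) - 4/J) = -2 + (5 + q)/((2 + 4*J) - 4/J) = -2 + (5 + q)/(2 - 4/J + 4*J))
x(r) = -3 + r + (8 - r*(-1 + 7*r))/(2*(-2 + r*(1 + 2*r))) (x(r) = -3 + (r + (8 - r*(-1 - r + 8*r))/(2*(-2 + r*(1 + 2*r)))) = -3 + (r + (8 - r*(-1 + 7*r))/(2*(-2 + r*(1 + 2*r)))) = -3 + r + (8 - r*(-1 + 7*r))/(2*(-2 + r*(1 + 2*r))))
-11202*x(5 - 1*6) = -5601*(20 - 17*(5 - 1*6)² - 9*(5 - 1*6) + 4*(5 - 1*6)³)/(-2 + (5 - 1*6) + 2*(5 - 1*6)²) = -5601*(20 - 17*(5 - 6)² - 9*(5 - 6) + 4*(5 - 6)³)/(-2 + (5 - 6) + 2*(5 - 6)²) = -5601*(20 - 17*(-1)² - 9*(-1) + 4*(-1)³)/(-2 - 1 + 2*(-1)²) = -5601*(20 - 17*1 + 9 + 4*(-1))/(-2 - 1 + 2*1) = -5601*(20 - 17 + 9 - 4)/(-2 - 1 + 2) = -5601*8/(-1) = -5601*(-1)*8 = -11202*(-4) = 44808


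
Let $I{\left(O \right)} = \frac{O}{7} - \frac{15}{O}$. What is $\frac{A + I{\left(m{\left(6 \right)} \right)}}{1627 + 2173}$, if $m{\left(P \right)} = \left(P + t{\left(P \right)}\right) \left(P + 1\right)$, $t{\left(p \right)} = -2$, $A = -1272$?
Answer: $- \frac{35519}{106400} \approx -0.33383$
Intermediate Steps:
$m{\left(P \right)} = \left(1 + P\right) \left(-2 + P\right)$ ($m{\left(P \right)} = \left(P - 2\right) \left(P + 1\right) = \left(-2 + P\right) \left(1 + P\right) = \left(1 + P\right) \left(-2 + P\right)$)
$I{\left(O \right)} = - \frac{15}{O} + \frac{O}{7}$ ($I{\left(O \right)} = O \frac{1}{7} - \frac{15}{O} = \frac{O}{7} - \frac{15}{O} = - \frac{15}{O} + \frac{O}{7}$)
$\frac{A + I{\left(m{\left(6 \right)} \right)}}{1627 + 2173} = \frac{-1272 - \left(\frac{15}{-2 + 6^{2} - 6} - \frac{-2 + 6^{2} - 6}{7}\right)}{1627 + 2173} = \frac{-1272 - \left(\frac{15}{-2 + 36 - 6} - \frac{-2 + 36 - 6}{7}\right)}{3800} = \left(-1272 + \left(- \frac{15}{28} + \frac{1}{7} \cdot 28\right)\right) \frac{1}{3800} = \left(-1272 + \left(\left(-15\right) \frac{1}{28} + 4\right)\right) \frac{1}{3800} = \left(-1272 + \left(- \frac{15}{28} + 4\right)\right) \frac{1}{3800} = \left(-1272 + \frac{97}{28}\right) \frac{1}{3800} = \left(- \frac{35519}{28}\right) \frac{1}{3800} = - \frac{35519}{106400}$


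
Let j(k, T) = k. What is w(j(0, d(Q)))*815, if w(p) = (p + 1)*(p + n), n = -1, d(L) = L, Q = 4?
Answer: -815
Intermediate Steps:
w(p) = (1 + p)*(-1 + p) (w(p) = (p + 1)*(p - 1) = (1 + p)*(-1 + p))
w(j(0, d(Q)))*815 = (-1 + 0²)*815 = (-1 + 0)*815 = -1*815 = -815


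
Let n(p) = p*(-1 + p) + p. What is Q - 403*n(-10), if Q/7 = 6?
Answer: -40258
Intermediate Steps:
Q = 42 (Q = 7*6 = 42)
n(p) = p + p*(-1 + p)
Q - 403*n(-10) = 42 - 403*(-10)**2 = 42 - 403*100 = 42 - 40300 = -40258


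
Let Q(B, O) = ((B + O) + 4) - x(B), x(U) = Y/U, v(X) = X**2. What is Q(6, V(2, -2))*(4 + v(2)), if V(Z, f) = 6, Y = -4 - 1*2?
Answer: 136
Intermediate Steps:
Y = -6 (Y = -4 - 2 = -6)
x(U) = -6/U
Q(B, O) = 4 + B + O + 6/B (Q(B, O) = ((B + O) + 4) - (-6)/B = (4 + B + O) + 6/B = 4 + B + O + 6/B)
Q(6, V(2, -2))*(4 + v(2)) = (4 + 6 + 6 + 6/6)*(4 + 2**2) = (4 + 6 + 6 + 6*(1/6))*(4 + 4) = (4 + 6 + 6 + 1)*8 = 17*8 = 136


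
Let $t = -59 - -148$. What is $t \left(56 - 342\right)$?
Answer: $-25454$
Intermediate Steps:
$t = 89$ ($t = -59 + 148 = 89$)
$t \left(56 - 342\right) = 89 \left(56 - 342\right) = 89 \left(-286\right) = -25454$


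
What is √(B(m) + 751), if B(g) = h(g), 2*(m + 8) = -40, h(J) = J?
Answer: √723 ≈ 26.889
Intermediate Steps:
m = -28 (m = -8 + (½)*(-40) = -8 - 20 = -28)
B(g) = g
√(B(m) + 751) = √(-28 + 751) = √723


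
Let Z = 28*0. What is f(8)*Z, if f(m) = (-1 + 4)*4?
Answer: 0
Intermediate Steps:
Z = 0
f(m) = 12 (f(m) = 3*4 = 12)
f(8)*Z = 12*0 = 0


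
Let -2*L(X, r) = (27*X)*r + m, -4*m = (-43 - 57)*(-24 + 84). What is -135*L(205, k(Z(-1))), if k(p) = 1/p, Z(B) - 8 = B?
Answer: 2164725/14 ≈ 1.5462e+5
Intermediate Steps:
Z(B) = 8 + B
m = 1500 (m = -(-43 - 57)*(-24 + 84)/4 = -(-25)*60 = -1/4*(-6000) = 1500)
L(X, r) = -750 - 27*X*r/2 (L(X, r) = -((27*X)*r + 1500)/2 = -(27*X*r + 1500)/2 = -(1500 + 27*X*r)/2 = -750 - 27*X*r/2)
-135*L(205, k(Z(-1))) = -135*(-750 - 27/2*205/(8 - 1)) = -135*(-750 - 27/2*205/7) = -135*(-750 - 27/2*205*1/7) = -135*(-750 - 5535/14) = -135*(-16035/14) = 2164725/14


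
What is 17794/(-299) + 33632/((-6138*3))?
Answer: -168857342/2752893 ≈ -61.338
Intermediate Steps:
17794/(-299) + 33632/((-6138*3)) = 17794*(-1/299) + 33632/(-18414) = -17794/299 + 33632*(-1/18414) = -17794/299 - 16816/9207 = -168857342/2752893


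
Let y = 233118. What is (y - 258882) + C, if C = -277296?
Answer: -303060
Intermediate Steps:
(y - 258882) + C = (233118 - 258882) - 277296 = -25764 - 277296 = -303060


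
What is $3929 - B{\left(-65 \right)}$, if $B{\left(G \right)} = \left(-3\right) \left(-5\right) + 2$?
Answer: $3912$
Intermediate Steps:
$B{\left(G \right)} = 17$ ($B{\left(G \right)} = 15 + 2 = 17$)
$3929 - B{\left(-65 \right)} = 3929 - 17 = 3912$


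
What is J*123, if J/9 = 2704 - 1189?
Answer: 1677105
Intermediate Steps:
J = 13635 (J = 9*(2704 - 1189) = 9*1515 = 13635)
J*123 = 13635*123 = 1677105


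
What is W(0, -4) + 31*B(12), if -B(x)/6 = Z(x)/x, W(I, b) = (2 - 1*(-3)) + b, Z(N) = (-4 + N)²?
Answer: -991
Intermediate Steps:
W(I, b) = 5 + b (W(I, b) = (2 + 3) + b = 5 + b)
B(x) = -6*(-4 + x)²/x
W(0, -4) + 31*B(12) = (5 - 4) + 31*(-6*(-4 + 12)²/12) = 1 + 31*(-6*1/12*8²) = 1 + 31*(-6*1/12*64) = 1 + 31*(-32) = 1 - 992 = -991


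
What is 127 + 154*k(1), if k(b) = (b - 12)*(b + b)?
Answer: -3261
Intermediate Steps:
k(b) = 2*b*(-12 + b) (k(b) = (-12 + b)*(2*b) = 2*b*(-12 + b))
127 + 154*k(1) = 127 + 154*(2*1*(-12 + 1)) = 127 + 154*(2*1*(-11)) = 127 + 154*(-22) = 127 - 3388 = -3261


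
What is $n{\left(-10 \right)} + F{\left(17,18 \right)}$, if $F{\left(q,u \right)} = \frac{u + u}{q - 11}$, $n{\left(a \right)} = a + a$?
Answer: $-14$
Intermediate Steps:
$n{\left(a \right)} = 2 a$
$F{\left(q,u \right)} = \frac{2 u}{-11 + q}$
$n{\left(-10 \right)} + F{\left(17,18 \right)} = 2 \left(-10\right) + 2 \cdot 18 \frac{1}{-11 + 17} = -20 + 2 \cdot 18 \cdot \frac{1}{6} = -20 + 6 = -14$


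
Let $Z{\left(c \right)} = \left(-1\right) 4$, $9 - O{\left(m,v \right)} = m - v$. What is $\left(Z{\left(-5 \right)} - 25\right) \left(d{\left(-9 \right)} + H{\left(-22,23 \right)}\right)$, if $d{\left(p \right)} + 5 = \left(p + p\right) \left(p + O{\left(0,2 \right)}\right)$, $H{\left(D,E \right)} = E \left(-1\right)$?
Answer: $1856$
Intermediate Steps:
$O{\left(m,v \right)} = 9 + v - m$ ($O{\left(m,v \right)} = 9 - \left(m - v\right) = 9 + v - m$)
$H{\left(D,E \right)} = - E$
$d{\left(p \right)} = -5 + 2 p \left(11 + p\right)$ ($d{\left(p \right)} = -5 + \left(p + p\right) \left(p + \left(9 + 2 - 0\right)\right) = -5 + 2 p \left(p + \left(9 + 2 + 0\right)\right) = -5 + 2 p \left(p + 11\right) = -5 + 2 p \left(11 + p\right)$)
$Z{\left(c \right)} = -4$
$\left(Z{\left(-5 \right)} - 25\right) \left(d{\left(-9 \right)} + H{\left(-22,23 \right)}\right) = \left(-4 - 25\right) \left(\left(-5 + 2 \left(-9\right)^{2} + 22 \left(-9\right)\right) - 23\right) = \left(-4 - 25\right) \left(\left(-5 + 2 \cdot 81 - 198\right) - 23\right) = - 29 \left(\left(-5 + 162 - 198\right) - 23\right) = - 29 \left(-41 - 23\right) = \left(-29\right) \left(-64\right) = 1856$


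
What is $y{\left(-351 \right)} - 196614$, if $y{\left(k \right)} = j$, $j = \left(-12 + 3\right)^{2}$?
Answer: $-196533$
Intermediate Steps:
$j = 81$ ($j = \left(-9\right)^{2} = 81$)
$y{\left(k \right)} = 81$
$y{\left(-351 \right)} - 196614 = 81 - 196614 = -196533$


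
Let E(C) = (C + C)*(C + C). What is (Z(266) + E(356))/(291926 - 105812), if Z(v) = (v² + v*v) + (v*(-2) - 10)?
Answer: 323957/93057 ≈ 3.4813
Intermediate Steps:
E(C) = 4*C² (E(C) = (2*C)*(2*C) = 4*C²)
Z(v) = -10 - 2*v + 2*v² (Z(v) = (v² + v²) + (-2*v - 10) = 2*v² + (-10 - 2*v) = -10 - 2*v + 2*v²)
(Z(266) + E(356))/(291926 - 105812) = ((-10 - 2*266 + 2*266²) + 4*356²)/(291926 - 105812) = ((-10 - 532 + 2*70756) + 4*126736)/186114 = ((-10 - 532 + 141512) + 506944)*(1/186114) = (140970 + 506944)*(1/186114) = 647914*(1/186114) = 323957/93057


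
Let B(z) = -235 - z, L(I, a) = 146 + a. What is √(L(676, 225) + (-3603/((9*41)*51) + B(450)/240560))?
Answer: √234553167649836257/25150548 ≈ 19.256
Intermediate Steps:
√(L(676, 225) + (-3603/((9*41)*51) + B(450)/240560)) = √((146 + 225) + (-3603/((9*41)*51) + (-235 - 1*450)/240560)) = √(371 + (-3603/(369*51) + (-235 - 450)*(1/240560))) = √(371 + (-3603/18819 - 685*1/240560)) = √(371 + (-3603*1/18819 - 137/48112)) = √(371 + (-1201/6273 - 137/48112)) = √(371 - 58641913/301806576) = √(111911597783/301806576) = √234553167649836257/25150548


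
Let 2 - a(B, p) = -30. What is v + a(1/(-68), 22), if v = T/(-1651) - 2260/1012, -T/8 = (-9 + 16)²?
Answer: 12532857/417703 ≈ 30.004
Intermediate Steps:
a(B, p) = 32 (a(B, p) = 2 - 1*(-30) = 2 + 30 = 32)
T = -392 (T = -8*(-9 + 16)² = -8*7² = -8*49 = -392)
v = -833639/417703 (v = -392/(-1651) - 2260/1012 = -392*(-1/1651) - 2260*1/1012 = 392/1651 - 565/253 = -833639/417703 ≈ -1.9958)
v + a(1/(-68), 22) = -833639/417703 + 32 = 12532857/417703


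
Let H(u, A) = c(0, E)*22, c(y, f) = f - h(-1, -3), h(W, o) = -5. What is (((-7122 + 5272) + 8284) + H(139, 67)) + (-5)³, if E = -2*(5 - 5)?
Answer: 6419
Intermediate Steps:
E = 0 (E = -2*0 = 0)
c(y, f) = 5 + f (c(y, f) = f - 1*(-5) = f + 5 = 5 + f)
H(u, A) = 110 (H(u, A) = (5 + 0)*22 = 5*22 = 110)
(((-7122 + 5272) + 8284) + H(139, 67)) + (-5)³ = (((-7122 + 5272) + 8284) + 110) + (-5)³ = ((-1850 + 8284) + 110) - 125 = (6434 + 110) - 125 = 6544 - 125 = 6419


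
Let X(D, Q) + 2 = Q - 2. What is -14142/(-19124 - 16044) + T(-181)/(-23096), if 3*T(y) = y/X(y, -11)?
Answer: 918231127/2284425360 ≈ 0.40195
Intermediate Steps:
X(D, Q) = -4 + Q (X(D, Q) = -2 + (Q - 2) = -2 + (-2 + Q) = -4 + Q)
T(y) = -y/45 (T(y) = (y/(-4 - 11))/3 = (y/(-15))/3 = (y*(-1/15))/3 = (-y/15)/3 = -y/45)
-14142/(-19124 - 16044) + T(-181)/(-23096) = -14142/(-19124 - 16044) - 1/45*(-181)/(-23096) = -14142/(-35168) + (181/45)*(-1/23096) = -14142*(-1/35168) - 181/1039320 = 7071/17584 - 181/1039320 = 918231127/2284425360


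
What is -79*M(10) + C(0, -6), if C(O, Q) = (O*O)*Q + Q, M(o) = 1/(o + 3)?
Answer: -157/13 ≈ -12.077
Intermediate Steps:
M(o) = 1/(3 + o)
C(O, Q) = Q + Q*O**2 (C(O, Q) = O**2*Q + Q = Q*O**2 + Q = Q + Q*O**2)
-79*M(10) + C(0, -6) = -79/(3 + 10) - 6*(1 + 0**2) = -79/13 - 6*(1 + 0) = -79*1/13 - 6*1 = -79/13 - 6 = -157/13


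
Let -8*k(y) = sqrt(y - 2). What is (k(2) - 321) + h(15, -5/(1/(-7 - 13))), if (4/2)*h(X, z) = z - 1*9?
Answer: -551/2 ≈ -275.50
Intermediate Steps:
h(X, z) = -9/2 + z/2 (h(X, z) = (z - 1*9)/2 = (z - 9)/2 = (-9 + z)/2 = -9/2 + z/2)
k(y) = -sqrt(-2 + y)/8 (k(y) = -sqrt(y - 2)/8 = -sqrt(-2 + y)/8)
(k(2) - 321) + h(15, -5/(1/(-7 - 13))) = (-sqrt(-2 + 2)/8 - 321) + (-9/2 + (-5/(1/(-7 - 13)))/2) = (-sqrt(0)/8 - 321) + (-9/2 + (-5/(1/(-20)))/2) = (-1/8*0 - 321) + (-9/2 + (-5/(-1/20))/2) = (0 - 321) + (-9/2 + (-5*(-20))/2) = -321 + (-9/2 + (1/2)*100) = -321 + (-9/2 + 50) = -321 + 91/2 = -551/2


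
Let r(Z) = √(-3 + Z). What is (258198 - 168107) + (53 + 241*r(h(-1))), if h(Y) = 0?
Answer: 90144 + 241*I*√3 ≈ 90144.0 + 417.42*I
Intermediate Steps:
(258198 - 168107) + (53 + 241*r(h(-1))) = (258198 - 168107) + (53 + 241*√(-3 + 0)) = 90091 + (53 + 241*√(-3)) = 90091 + (53 + 241*(I*√3)) = 90091 + (53 + 241*I*√3) = 90144 + 241*I*√3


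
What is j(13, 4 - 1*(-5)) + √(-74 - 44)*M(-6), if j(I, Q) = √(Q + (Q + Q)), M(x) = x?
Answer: 3*√3 - 6*I*√118 ≈ 5.1962 - 65.177*I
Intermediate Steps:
j(I, Q) = √3*√Q (j(I, Q) = √(Q + 2*Q) = √(3*Q) = √3*√Q)
j(13, 4 - 1*(-5)) + √(-74 - 44)*M(-6) = √3*√(4 - 1*(-5)) + √(-74 - 44)*(-6) = √3*√(4 + 5) + √(-118)*(-6) = √3*√9 + (I*√118)*(-6) = √3*3 - 6*I*√118 = 3*√3 - 6*I*√118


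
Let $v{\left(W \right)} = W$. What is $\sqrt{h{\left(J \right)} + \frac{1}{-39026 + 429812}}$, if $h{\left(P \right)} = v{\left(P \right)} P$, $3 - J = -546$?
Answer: $\frac{\sqrt{46028061229802982}}{390786} \approx 549.0$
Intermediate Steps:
$J = 549$ ($J = 3 - -546 = 3 + 546 = 549$)
$h{\left(P \right)} = P^{2}$ ($h{\left(P \right)} = P P = P^{2}$)
$\sqrt{h{\left(J \right)} + \frac{1}{-39026 + 429812}} = \sqrt{549^{2} + \frac{1}{-39026 + 429812}} = \sqrt{301401 + \frac{1}{390786}} = \sqrt{\frac{117783291187}{390786}} = \frac{\sqrt{46028061229802982}}{390786}$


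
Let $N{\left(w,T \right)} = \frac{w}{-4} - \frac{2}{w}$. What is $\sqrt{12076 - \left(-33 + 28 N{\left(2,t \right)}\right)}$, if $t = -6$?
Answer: $\sqrt{12151} \approx 110.23$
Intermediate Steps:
$N{\left(w,T \right)} = - \frac{2}{w} - \frac{w}{4}$ ($N{\left(w,T \right)} = w \left(- \frac{1}{4}\right) - \frac{2}{w} = - \frac{w}{4} - \frac{2}{w} = - \frac{2}{w} - \frac{w}{4}$)
$\sqrt{12076 - \left(-33 + 28 N{\left(2,t \right)}\right)} = \sqrt{12076 - \left(-33 + 28 \left(- \frac{2}{2} - \frac{1}{2}\right)\right)} = \sqrt{12076 - \left(-33 + 28 \left(\left(-2\right) \frac{1}{2} - \frac{1}{2}\right)\right)} = \sqrt{12076 - \left(-33 + 28 \left(-1 - \frac{1}{2}\right)\right)} = \sqrt{12076 + \left(\left(-28\right) \left(- \frac{3}{2}\right) + 33\right)} = \sqrt{12076 + \left(42 + 33\right)} = \sqrt{12076 + 75} = \sqrt{12151}$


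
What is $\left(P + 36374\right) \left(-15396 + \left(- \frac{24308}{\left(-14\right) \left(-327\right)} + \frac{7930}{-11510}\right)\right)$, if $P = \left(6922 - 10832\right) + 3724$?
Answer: $- \frac{13472130549700}{24171} \approx -5.5737 \cdot 10^{8}$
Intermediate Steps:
$P = -186$ ($P = -3910 + 3724 = -186$)
$\left(P + 36374\right) \left(-15396 + \left(- \frac{24308}{\left(-14\right) \left(-327\right)} + \frac{7930}{-11510}\right)\right) = \left(-186 + 36374\right) \left(-15396 + \left(- \frac{24308}{\left(-14\right) \left(-327\right)} + \frac{7930}{-11510}\right)\right) = 36188 \left(-15396 + \left(- \frac{24308}{4578} + 7930 \left(- \frac{1}{11510}\right)\right)\right) = 36188 \left(-15396 - \frac{15804431}{2634639}\right) = 36188 \left(- \frac{40578706475}{2634639}\right) = - \frac{13472130549700}{24171}$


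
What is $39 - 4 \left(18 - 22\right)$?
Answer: $55$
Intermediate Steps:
$39 - 4 \left(18 - 22\right) = 39 - -16 = 39 + 16 = 55$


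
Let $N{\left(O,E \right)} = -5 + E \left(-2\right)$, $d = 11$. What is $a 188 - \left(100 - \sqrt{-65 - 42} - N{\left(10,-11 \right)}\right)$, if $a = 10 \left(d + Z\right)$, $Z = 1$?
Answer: $22477 + i \sqrt{107} \approx 22477.0 + 10.344 i$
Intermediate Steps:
$N{\left(O,E \right)} = -5 - 2 E$
$a = 120$ ($a = 10 \left(11 + 1\right) = 10 \cdot 12 = 120$)
$a 188 - \left(100 - \sqrt{-65 - 42} - N{\left(10,-11 \right)}\right) = 120 \cdot 188 - \left(83 - \sqrt{-65 - 42}\right) = 22560 - \left(83 - i \sqrt{107}\right) = 22477 + i \sqrt{107}$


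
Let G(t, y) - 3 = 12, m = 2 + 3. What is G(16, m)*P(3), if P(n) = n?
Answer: 45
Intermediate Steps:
m = 5
G(t, y) = 15 (G(t, y) = 3 + 12 = 15)
G(16, m)*P(3) = 15*3 = 45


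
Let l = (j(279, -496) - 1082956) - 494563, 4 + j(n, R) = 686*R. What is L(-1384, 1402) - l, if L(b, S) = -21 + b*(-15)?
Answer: 1938518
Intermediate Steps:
j(n, R) = -4 + 686*R
l = -1917779 (l = ((-4 + 686*(-496)) - 1082956) - 494563 = ((-4 - 340256) - 1082956) - 494563 = (-340260 - 1082956) - 494563 = -1423216 - 494563 = -1917779)
L(b, S) = -21 - 15*b
L(-1384, 1402) - l = (-21 - 15*(-1384)) - 1*(-1917779) = (-21 + 20760) + 1917779 = 20739 + 1917779 = 1938518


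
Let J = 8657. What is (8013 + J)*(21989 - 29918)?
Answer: -132176430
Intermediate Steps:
(8013 + J)*(21989 - 29918) = (8013 + 8657)*(21989 - 29918) = 16670*(-7929) = -132176430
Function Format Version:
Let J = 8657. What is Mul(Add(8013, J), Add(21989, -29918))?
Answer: -132176430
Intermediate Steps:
Mul(Add(8013, J), Add(21989, -29918)) = Mul(Add(8013, 8657), Add(21989, -29918)) = Mul(16670, -7929) = -132176430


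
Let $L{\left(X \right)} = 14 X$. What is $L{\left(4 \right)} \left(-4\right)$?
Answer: $-224$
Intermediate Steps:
$L{\left(4 \right)} \left(-4\right) = 14 \cdot 4 \left(-4\right) = 56 \left(-4\right) = -224$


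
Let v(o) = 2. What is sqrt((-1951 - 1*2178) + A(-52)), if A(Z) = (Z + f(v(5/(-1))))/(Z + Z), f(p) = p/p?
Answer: I*sqrt(11163490)/52 ≈ 64.253*I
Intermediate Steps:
f(p) = 1
A(Z) = (1 + Z)/(2*Z) (A(Z) = (Z + 1)/(Z + Z) = (1 + Z)/((2*Z)) = (1 + Z)*(1/(2*Z)) = (1 + Z)/(2*Z))
sqrt((-1951 - 1*2178) + A(-52)) = sqrt((-1951 - 1*2178) + (1/2)*(1 - 52)/(-52)) = sqrt((-1951 - 2178) + (1/2)*(-1/52)*(-51)) = sqrt(-4129 + 51/104) = sqrt(-429365/104) = I*sqrt(11163490)/52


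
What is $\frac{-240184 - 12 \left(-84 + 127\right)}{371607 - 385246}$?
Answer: $\frac{240700}{13639} \approx 17.648$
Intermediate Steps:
$\frac{-240184 - 12 \left(-84 + 127\right)}{371607 - 385246} = \frac{-240184 - 516}{-13639} = \left(-240184 - 516\right) \left(- \frac{1}{13639}\right) = \left(-240700\right) \left(- \frac{1}{13639}\right) = \frac{240700}{13639}$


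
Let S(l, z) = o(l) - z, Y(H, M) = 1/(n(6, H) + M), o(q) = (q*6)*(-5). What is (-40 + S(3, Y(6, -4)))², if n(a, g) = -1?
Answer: 421201/25 ≈ 16848.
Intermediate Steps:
o(q) = -30*q (o(q) = (6*q)*(-5) = -30*q)
Y(H, M) = 1/(-1 + M)
S(l, z) = -z - 30*l (S(l, z) = -30*l - z = -z - 30*l)
(-40 + S(3, Y(6, -4)))² = (-40 + (-1/(-1 - 4) - 30*3))² = (-40 + (-1/(-5) - 90))² = (-40 + (-1*(-⅕) - 90))² = (-40 + (⅕ - 90))² = (-40 - 449/5)² = (-649/5)² = 421201/25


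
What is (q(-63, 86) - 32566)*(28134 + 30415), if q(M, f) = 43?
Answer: -1904189127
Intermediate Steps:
(q(-63, 86) - 32566)*(28134 + 30415) = (43 - 32566)*(28134 + 30415) = -32523*58549 = -1904189127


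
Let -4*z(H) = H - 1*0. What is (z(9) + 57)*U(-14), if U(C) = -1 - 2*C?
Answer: 5913/4 ≈ 1478.3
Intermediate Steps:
z(H) = -H/4 (z(H) = -(H - 1*0)/4 = -(H + 0)/4 = -H/4)
(z(9) + 57)*U(-14) = (-1/4*9 + 57)*(-1 - 2*(-14)) = (-9/4 + 57)*(-1 + 28) = (219/4)*27 = 5913/4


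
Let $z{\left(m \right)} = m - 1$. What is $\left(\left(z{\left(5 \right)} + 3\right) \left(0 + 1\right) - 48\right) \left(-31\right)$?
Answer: $1271$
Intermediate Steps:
$z{\left(m \right)} = -1 + m$
$\left(\left(z{\left(5 \right)} + 3\right) \left(0 + 1\right) - 48\right) \left(-31\right) = \left(\left(\left(-1 + 5\right) + 3\right) \left(0 + 1\right) - 48\right) \left(-31\right) = \left(\left(4 + 3\right) 1 - 48\right) \left(-31\right) = \left(7 \cdot 1 - 48\right) \left(-31\right) = \left(7 - 48\right) \left(-31\right) = \left(-41\right) \left(-31\right) = 1271$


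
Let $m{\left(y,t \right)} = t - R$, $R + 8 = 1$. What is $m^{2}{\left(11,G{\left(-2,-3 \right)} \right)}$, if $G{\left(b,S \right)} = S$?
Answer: $16$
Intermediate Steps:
$R = -7$ ($R = -8 + 1 = -7$)
$m{\left(y,t \right)} = 7 + t$ ($m{\left(y,t \right)} = t - -7 = t + 7 = 7 + t$)
$m^{2}{\left(11,G{\left(-2,-3 \right)} \right)} = \left(7 - 3\right)^{2} = 4^{2} = 16$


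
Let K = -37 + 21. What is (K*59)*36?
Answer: -33984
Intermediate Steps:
K = -16
(K*59)*36 = -16*59*36 = -944*36 = -33984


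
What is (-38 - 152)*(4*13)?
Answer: -9880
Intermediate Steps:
(-38 - 152)*(4*13) = -190*52 = -9880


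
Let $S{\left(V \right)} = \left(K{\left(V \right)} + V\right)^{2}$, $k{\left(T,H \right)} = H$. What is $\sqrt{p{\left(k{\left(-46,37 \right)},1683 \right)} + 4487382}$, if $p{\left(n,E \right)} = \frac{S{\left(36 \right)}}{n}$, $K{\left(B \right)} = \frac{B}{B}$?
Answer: $\sqrt{4487419} \approx 2118.4$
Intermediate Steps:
$K{\left(B \right)} = 1$
$S{\left(V \right)} = \left(1 + V\right)^{2}$
$p{\left(n,E \right)} = \frac{1369}{n}$ ($p{\left(n,E \right)} = \frac{\left(1 + 36\right)^{2}}{n} = \frac{37^{2}}{n} = \frac{1369}{n}$)
$\sqrt{p{\left(k{\left(-46,37 \right)},1683 \right)} + 4487382} = \sqrt{\frac{1369}{37} + 4487382} = \sqrt{1369 \cdot \frac{1}{37} + 4487382} = \sqrt{37 + 4487382} = \sqrt{4487419}$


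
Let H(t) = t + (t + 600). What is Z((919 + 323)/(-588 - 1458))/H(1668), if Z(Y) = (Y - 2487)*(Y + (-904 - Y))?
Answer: 15975827/27962 ≈ 571.34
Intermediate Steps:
Z(Y) = 2248248 - 904*Y (Z(Y) = (-2487 + Y)*(-904) = 2248248 - 904*Y)
H(t) = 600 + 2*t (H(t) = t + (600 + t) = 600 + 2*t)
Z((919 + 323)/(-588 - 1458))/H(1668) = (2248248 - 904*(919 + 323)/(-588 - 1458))/(600 + 2*1668) = (2248248 - 1122768/(-2046))/(600 + 3336) = (2248248 - 1122768*(-1)/2046)/3936 = (2248248 - 904*(-207/341))*(1/3936) = (2248248 + 187128/341)*(1/3936) = (766839696/341)*(1/3936) = 15975827/27962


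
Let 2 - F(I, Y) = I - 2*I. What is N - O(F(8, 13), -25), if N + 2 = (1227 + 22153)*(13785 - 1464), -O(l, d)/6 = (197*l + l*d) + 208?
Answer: 288076546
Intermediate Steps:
F(I, Y) = 2 + I (F(I, Y) = 2 - (I - 2*I) = 2 - (-1)*I = 2 + I)
O(l, d) = -1248 - 1182*l - 6*d*l (O(l, d) = -6*((197*l + l*d) + 208) = -6*((197*l + d*l) + 208) = -6*(208 + 197*l + d*l) = -1248 - 1182*l - 6*d*l)
N = 288064978 (N = -2 + (1227 + 22153)*(13785 - 1464) = -2 + 23380*12321 = -2 + 288064980 = 288064978)
N - O(F(8, 13), -25) = 288064978 - (-1248 - 1182*(2 + 8) - 6*(-25)*(2 + 8)) = 288064978 - (-1248 - 1182*10 - 6*(-25)*10) = 288064978 - (-1248 - 11820 + 1500) = 288064978 - 1*(-11568) = 288064978 + 11568 = 288076546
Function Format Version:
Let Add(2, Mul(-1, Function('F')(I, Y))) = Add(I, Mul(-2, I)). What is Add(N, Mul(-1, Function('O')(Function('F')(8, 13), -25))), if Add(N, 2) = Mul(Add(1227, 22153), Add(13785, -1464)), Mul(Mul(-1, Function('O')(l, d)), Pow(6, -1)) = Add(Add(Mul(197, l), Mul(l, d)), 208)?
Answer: 288076546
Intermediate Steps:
Function('F')(I, Y) = Add(2, I) (Function('F')(I, Y) = Add(2, Mul(-1, Add(I, Mul(-2, I)))) = Add(2, Mul(-1, Mul(-1, I))) = Add(2, I))
Function('O')(l, d) = Add(-1248, Mul(-1182, l), Mul(-6, d, l)) (Function('O')(l, d) = Mul(-6, Add(Add(Mul(197, l), Mul(l, d)), 208)) = Mul(-6, Add(Add(Mul(197, l), Mul(d, l)), 208)) = Mul(-6, Add(208, Mul(197, l), Mul(d, l))) = Add(-1248, Mul(-1182, l), Mul(-6, d, l)))
N = 288064978 (N = Add(-2, Mul(Add(1227, 22153), Add(13785, -1464))) = Add(-2, Mul(23380, 12321)) = Add(-2, 288064980) = 288064978)
Add(N, Mul(-1, Function('O')(Function('F')(8, 13), -25))) = Add(288064978, Mul(-1, Add(-1248, Mul(-1182, Add(2, 8)), Mul(-6, -25, Add(2, 8))))) = Add(288064978, Mul(-1, Add(-1248, Mul(-1182, 10), Mul(-6, -25, 10)))) = Add(288064978, Mul(-1, Add(-1248, -11820, 1500))) = Add(288064978, Mul(-1, -11568)) = Add(288064978, 11568) = 288076546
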